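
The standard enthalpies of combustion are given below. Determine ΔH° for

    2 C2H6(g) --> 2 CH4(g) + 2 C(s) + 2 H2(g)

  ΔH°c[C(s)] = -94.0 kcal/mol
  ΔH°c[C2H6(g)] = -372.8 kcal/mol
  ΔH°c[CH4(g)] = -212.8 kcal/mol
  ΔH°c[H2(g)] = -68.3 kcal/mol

ΔH° = 4.6 kcal/mol

With combustion enthalpies, reactants minus products:
= [2·(-372.8)] − [2·(-212.8) + 2·(-94.0) + 2·(-68.3)]
= 4.6 kcal/mol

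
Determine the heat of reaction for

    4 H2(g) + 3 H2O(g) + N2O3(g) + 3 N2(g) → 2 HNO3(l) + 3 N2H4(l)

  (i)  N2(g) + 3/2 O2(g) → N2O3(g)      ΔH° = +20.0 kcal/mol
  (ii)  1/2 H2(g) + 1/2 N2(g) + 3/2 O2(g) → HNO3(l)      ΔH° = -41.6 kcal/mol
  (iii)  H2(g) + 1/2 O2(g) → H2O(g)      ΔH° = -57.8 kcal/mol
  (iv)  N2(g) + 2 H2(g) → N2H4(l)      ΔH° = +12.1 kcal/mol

ΔH° = 106.5 kcal/mol

(i) reversed (N2O3(g) must end up as a reactant): -20.0 kcal/mol
(ii) × 2 (×2 to match 2 HNO3(l) in the target): (2)·(-41.6) = -83.2 kcal/mol
(iii) reversed and × 3 (reverse to put H2O(g) on the reactant side; scale by 3 for the 3 H2O(g)): (-3)·(-57.8) = +173.4 kcal/mol
(iv) × 3 (×3 to match 3 N2H4(l) in the target): (3)·(+12.1) = +36.3 kcal/mol
By Hess's law, ΔH° = (-1)·(+20.0) + (2)·(-41.6) + (-3)·(-57.8) + (3)·(+12.1) = 106.5 kcal/mol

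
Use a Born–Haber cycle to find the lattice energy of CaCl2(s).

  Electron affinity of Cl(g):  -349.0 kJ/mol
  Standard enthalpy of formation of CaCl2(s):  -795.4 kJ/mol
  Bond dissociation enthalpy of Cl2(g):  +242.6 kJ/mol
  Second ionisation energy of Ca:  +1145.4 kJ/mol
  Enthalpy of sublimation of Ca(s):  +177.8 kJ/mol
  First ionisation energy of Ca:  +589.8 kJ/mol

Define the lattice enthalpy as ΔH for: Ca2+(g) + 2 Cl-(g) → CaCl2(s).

ΔHf° = 1·ΔHsub + 1·(ΣIE) + 1·D(Cl2) + 2·EA + U
-795.4 = 1·(+177.8) + 1·(+1735.2) + 1·(+242.6) + 2·(-349.0) + U
U = -795.4 − (+1457.6) = -2253.0 kJ/mol

U = -2253.0 kJ/mol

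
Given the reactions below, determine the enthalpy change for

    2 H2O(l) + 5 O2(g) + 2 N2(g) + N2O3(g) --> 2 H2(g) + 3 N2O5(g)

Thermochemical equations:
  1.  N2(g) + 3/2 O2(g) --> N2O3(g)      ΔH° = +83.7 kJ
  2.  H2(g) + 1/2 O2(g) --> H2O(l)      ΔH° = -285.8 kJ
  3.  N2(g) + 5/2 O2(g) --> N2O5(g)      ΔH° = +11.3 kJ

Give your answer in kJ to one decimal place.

eq. 1 reversed: -83.7 kJ
eq. 2 reversed and × 2: (-2)·(-285.8) = +571.6 kJ
eq. 3 × 3: (3)·(+11.3) = +33.9 kJ
ΔH° = (-1)·(+83.7) + (-2)·(-285.8) + (3)·(+11.3) = 521.8 kJ

ΔH° = 521.8 kJ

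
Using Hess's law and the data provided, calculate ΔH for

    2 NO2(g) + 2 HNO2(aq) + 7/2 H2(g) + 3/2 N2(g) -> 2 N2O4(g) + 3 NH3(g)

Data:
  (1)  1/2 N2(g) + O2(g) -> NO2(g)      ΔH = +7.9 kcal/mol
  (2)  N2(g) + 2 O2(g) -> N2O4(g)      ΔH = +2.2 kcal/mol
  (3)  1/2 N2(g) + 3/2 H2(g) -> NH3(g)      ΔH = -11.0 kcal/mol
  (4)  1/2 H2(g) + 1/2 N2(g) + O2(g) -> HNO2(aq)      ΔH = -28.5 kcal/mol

ΔH = 12.6 kcal/mol

(1) reversed and × 2: (-2)·(+7.9) = -15.8 kcal/mol
(2) × 2: (2)·(+2.2) = +4.4 kcal/mol
(3) × 3: (3)·(-11.0) = -33.0 kcal/mol
(4) reversed and × 2: (-2)·(-28.5) = +57.0 kcal/mol
Since enthalpy is a state function, ΔH = (-2)·(+7.9) + (2)·(+2.2) + (3)·(-11.0) + (-2)·(-28.5) = 12.6 kcal/mol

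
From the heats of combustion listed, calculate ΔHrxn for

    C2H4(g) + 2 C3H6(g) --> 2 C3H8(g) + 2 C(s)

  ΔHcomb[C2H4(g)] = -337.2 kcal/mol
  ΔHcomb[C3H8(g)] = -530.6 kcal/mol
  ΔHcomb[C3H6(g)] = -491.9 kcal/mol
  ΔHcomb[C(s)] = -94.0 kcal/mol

ΔHrxn = -71.8 kcal/mol

With combustion enthalpies, reactants minus products:
= [1·(-337.2) + 2·(-491.9)] − [2·(-530.6) + 2·(-94.0)]
= -71.8 kcal/mol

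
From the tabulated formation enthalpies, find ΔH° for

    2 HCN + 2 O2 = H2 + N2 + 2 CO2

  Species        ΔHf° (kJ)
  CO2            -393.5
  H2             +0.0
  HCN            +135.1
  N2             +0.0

ΔH° = -1057.2 kJ

Products: 1·(+0.0) + 1·(+0.0) + 2·(-393.5) = -787.0
Reactants: 2·(+135.1) + 2·(+0.0) = +270.2
ΔH° = (-787.0) − (+270.2) = -1057.2 kJ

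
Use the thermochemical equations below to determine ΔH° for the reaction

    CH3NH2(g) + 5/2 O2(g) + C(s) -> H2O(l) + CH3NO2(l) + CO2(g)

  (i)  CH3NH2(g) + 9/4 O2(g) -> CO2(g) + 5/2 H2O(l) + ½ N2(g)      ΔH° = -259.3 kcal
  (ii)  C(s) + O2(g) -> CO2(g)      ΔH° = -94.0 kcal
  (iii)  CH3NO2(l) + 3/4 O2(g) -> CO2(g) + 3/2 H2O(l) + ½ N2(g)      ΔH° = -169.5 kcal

ΔH° = -183.8 kcal

(i) as written (CH3NH2(g) already on the reactant side): -259.3 kcal
(ii) as written (C(s) already on the reactant side): -94.0 kcal
(iii) reversed (CH3NO2(l) must end up as a product): +169.5 kcal
Summing the manipulated equations, ΔH° = (1)·(-259.3) + (1)·(-94.0) + (-1)·(-169.5) = -183.8 kcal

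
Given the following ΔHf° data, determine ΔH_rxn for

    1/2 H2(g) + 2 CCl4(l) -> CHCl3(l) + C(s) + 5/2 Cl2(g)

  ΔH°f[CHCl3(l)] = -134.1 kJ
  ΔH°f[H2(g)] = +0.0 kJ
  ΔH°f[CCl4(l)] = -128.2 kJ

Products: 1·(-134.1) + 1·(+0.0) + 5/2·(+0.0) = -134.1
Reactants: 1/2·(+0.0) + 2·(-128.2) = -256.4
ΔH_rxn = (-134.1) − (-256.4) = 122.3 kJ

ΔH_rxn = 122.3 kJ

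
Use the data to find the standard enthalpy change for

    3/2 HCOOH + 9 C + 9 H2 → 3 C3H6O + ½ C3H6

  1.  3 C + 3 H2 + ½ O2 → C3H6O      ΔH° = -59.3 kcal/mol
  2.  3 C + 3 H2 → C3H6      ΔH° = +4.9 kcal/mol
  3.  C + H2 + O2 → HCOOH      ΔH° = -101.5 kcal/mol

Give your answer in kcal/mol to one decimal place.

ΔH° = -23.2 kcal/mol

eq. 1 × 3: (3)·(-59.3) = -177.9 kcal/mol
eq. 2 × 1/2: (1/2)·(+4.9) = +2.45 kcal/mol
eq. 3 reversed and × 3/2: (-3/2)·(-101.5) = +152.25 kcal/mol
ΔH° = (-177.9) + (+2.45) + (+152.25) = -23.2 kcal/mol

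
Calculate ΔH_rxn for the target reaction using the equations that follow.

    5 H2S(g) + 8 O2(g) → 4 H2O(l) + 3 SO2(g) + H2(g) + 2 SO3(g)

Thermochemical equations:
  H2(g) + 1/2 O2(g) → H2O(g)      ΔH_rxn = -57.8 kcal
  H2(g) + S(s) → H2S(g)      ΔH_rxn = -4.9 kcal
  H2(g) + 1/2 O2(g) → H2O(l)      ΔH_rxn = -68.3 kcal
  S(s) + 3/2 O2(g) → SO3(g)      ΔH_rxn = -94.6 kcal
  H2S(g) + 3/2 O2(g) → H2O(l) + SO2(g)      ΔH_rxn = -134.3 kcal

ΔH_rxn = -650.6 kcal

equation 1: not needed (H2O(g) appears nowhere else).
equation 2 reversed and × 2: (-2)·(-4.9) = +9.8 kcal
equation 3 as written: -68.3 kcal
equation 4 × 2 (scale by 2 for the 2 SO3(g)): (2)·(-94.6) = -189.2 kcal
equation 5 × 3 (×3 to match 3 SO2(g) in the target): (3)·(-134.3) = -402.9 kcal
By Hess's law, ΔH_rxn = (+9.8) + (-68.3) + (-189.2) + (-402.9) = -650.6 kcal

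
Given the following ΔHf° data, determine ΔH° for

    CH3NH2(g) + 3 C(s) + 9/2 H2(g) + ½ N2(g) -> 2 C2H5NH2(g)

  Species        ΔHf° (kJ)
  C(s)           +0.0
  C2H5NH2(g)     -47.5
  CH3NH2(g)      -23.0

ΔH° = -72.0 kJ

ΔH°rxn = Σ nΔHf°(products) − Σ nΔHf°(reactants).
Products: 2·(-47.5) = -95.0
Reactants: 1·(-23.0) + 3·(+0.0) + 9/2·(+0.0) + 1/2·(+0.0) = -23.0
ΔH° = (-95.0) − (-23.0) = -72.0 kJ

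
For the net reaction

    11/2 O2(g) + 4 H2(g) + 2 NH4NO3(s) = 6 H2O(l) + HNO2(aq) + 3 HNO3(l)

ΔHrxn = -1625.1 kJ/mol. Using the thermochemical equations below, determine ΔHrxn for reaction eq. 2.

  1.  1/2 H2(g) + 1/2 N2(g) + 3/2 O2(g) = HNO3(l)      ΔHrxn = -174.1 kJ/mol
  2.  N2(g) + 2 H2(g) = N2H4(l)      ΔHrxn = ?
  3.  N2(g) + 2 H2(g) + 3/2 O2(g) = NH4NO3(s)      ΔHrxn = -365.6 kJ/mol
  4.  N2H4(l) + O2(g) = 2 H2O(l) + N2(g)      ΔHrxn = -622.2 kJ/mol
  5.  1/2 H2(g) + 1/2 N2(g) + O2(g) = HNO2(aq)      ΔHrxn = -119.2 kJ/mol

ΔHrxn = 50.6 kJ/mol

eq. 1 × 3: (3)·(-174.1) = -522.3 kJ/mol
eq. 2 × 3: contributes 3·x
eq. 3 reversed and × 2: (-2)·(-365.6) = +731.2 kJ/mol
eq. 4 × 3: (3)·(-622.2) = -1866.6 kJ/mol
eq. 5 as written: -119.2 kJ/mol
-1625.1 = (-522.3) + (+731.2) + (-1866.6) + (-119.2) + 3·x
x = (-1625.1 − (-1776.9)) / (3) = 50.6 kJ/mol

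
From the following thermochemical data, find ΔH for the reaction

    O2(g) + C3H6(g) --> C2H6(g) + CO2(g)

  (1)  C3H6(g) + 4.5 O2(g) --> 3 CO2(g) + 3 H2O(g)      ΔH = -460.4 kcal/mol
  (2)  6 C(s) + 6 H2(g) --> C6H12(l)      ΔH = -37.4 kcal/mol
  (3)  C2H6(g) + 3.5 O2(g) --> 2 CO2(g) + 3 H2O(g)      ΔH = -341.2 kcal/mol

ΔH = -119.2 kcal/mol

(1) as written: -460.4 kcal/mol
(2): not needed.
(3) reversed: +341.2 kcal/mol
By Hess's law, ΔH = (1)·(-460.4) + (-1)·(-341.2) = -119.2 kcal/mol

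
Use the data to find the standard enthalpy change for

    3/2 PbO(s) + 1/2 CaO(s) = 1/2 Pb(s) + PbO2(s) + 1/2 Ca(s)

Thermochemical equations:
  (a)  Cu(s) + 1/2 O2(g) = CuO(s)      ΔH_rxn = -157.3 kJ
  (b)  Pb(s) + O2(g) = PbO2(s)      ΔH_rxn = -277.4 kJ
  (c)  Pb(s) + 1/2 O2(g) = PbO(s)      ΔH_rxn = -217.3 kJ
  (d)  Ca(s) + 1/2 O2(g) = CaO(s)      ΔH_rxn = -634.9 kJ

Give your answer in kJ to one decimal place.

ΔH_rxn = 366.0 kJ

(a): not needed (Cu(s) appears nowhere else).
(b) as written (PbO2(s) already on the product side): -277.4 kJ
(c) reversed and × 3/2 (PbO(s) must end up as a reactant; ×3/2 to match 3/2 PbO(s) in the target): (-3/2)·(-217.3) = +325.95 kJ
(d) reversed and × 1/2 (CaO(s) must end up as a reactant; scale by 1/2 for the 1/2 CaO(s)): (-1/2)·(-634.9) = +317.45 kJ
ΔH_rxn = (-277.4) + (+325.95) + (+317.45) = 366.0 kJ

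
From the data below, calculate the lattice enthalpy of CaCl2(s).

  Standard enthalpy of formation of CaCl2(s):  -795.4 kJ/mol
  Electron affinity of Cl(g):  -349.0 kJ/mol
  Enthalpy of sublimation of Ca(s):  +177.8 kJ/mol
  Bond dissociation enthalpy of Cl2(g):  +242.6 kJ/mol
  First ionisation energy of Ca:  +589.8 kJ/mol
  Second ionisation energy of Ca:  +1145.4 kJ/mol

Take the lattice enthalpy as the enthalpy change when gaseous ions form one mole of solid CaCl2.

U = -2253.0 kJ/mol

ΔHf° = 1·ΔHsub + 1·(ΣIE) + 1·D(Cl2) + 2·EA + U
-795.4 = 1·(+177.8) + 1·(+1735.2) + 1·(+242.6) + 2·(-349.0) + U
U = -795.4 − (+1457.6) = -2253.0 kJ/mol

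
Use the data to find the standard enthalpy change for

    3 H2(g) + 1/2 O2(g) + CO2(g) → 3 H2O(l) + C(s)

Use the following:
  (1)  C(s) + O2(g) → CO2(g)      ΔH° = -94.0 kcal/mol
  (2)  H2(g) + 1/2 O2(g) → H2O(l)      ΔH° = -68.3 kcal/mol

(1) reversed (CO2(g) must end up as a reactant): +94.0 kcal/mol
(2) × 3 (×3 to match 3 H2O(l) in the target): (3)·(-68.3) = -204.9 kcal/mol
Since enthalpy is a state function, ΔH° = (+94.0) + (-204.9) = -110.9 kcal/mol

ΔH° = -110.9 kcal/mol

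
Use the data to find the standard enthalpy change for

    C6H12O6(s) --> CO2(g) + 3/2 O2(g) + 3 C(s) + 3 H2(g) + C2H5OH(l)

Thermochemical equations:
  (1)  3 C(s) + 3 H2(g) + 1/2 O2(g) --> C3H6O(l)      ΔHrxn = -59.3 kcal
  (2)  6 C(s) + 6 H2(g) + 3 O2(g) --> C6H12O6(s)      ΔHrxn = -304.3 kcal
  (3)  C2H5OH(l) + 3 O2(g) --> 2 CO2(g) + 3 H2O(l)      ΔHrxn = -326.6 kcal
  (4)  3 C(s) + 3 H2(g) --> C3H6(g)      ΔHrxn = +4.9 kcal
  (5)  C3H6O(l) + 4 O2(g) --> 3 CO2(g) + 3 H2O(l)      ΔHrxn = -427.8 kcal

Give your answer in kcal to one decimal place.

ΔHrxn = 143.8 kcal

(1) as written: -59.3 kcal
(2) reversed (reverse to put C6H12O6(s) on the reactant side): +304.3 kcal
(3) reversed (reverse to put C2H5OH(l) on the product side): +326.6 kcal
(4): not needed (C3H6(g) appears nowhere else).
(5) as written: -427.8 kcal
Since enthalpy is a state function, ΔHrxn = (-59.3) + (+304.3) + (+326.6) + (-427.8) = 143.8 kcal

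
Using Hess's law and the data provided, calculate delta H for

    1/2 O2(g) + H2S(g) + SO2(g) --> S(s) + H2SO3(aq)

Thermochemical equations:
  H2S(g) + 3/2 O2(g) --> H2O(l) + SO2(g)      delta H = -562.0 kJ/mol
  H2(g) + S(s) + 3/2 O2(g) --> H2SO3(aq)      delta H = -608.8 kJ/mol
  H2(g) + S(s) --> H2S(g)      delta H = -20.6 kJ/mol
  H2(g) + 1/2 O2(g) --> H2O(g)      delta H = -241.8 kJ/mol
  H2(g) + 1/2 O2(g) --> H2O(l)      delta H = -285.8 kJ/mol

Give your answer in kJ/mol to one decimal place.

equation 1 reversed (reverse to put SO2(g) on the reactant side): +562.0 kJ/mol
equation 2 as written (H2SO3(aq) already on the product side): -608.8 kJ/mol
equation 3 reversed and × 2: (-2)·(-20.6) = +41.2 kJ/mol
equation 4: not needed (H2O(g) appears nowhere else).
equation 5 as written: -285.8 kJ/mol
Summing the manipulated equations, delta H = (+562.0) + (-608.8) + (+41.2) + (-285.8) = -291.4 kJ/mol

delta H = -291.4 kJ/mol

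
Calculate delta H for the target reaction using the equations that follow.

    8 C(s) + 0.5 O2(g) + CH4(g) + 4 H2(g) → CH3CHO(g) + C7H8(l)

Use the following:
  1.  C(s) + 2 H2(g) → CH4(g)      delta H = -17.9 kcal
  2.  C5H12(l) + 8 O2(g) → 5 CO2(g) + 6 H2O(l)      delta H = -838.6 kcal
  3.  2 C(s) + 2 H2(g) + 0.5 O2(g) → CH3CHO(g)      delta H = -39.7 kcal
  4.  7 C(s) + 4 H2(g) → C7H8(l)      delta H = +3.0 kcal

eq. 1 reversed: +17.9 kcal
eq. 2: not needed.
eq. 3 as written: -39.7 kcal
eq. 4 as written: +3.0 kcal
By Hess's law, delta H = (-1)·(-17.9) + (1)·(-39.7) + (1)·(+3.0) = -18.8 kcal

delta H = -18.8 kcal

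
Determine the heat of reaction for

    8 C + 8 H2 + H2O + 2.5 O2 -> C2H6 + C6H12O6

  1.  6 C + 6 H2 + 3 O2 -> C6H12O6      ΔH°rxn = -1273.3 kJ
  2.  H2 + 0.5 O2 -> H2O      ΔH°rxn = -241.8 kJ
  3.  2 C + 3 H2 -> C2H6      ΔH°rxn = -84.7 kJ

eq. 1 as written: -1273.3 kJ
eq. 2 reversed: +241.8 kJ
eq. 3 as written: -84.7 kJ
Since enthalpy is a state function, ΔH°rxn = (1)·(-1273.3) + (-1)·(-241.8) + (1)·(-84.7) = -1116.2 kJ

ΔH°rxn = -1116.2 kJ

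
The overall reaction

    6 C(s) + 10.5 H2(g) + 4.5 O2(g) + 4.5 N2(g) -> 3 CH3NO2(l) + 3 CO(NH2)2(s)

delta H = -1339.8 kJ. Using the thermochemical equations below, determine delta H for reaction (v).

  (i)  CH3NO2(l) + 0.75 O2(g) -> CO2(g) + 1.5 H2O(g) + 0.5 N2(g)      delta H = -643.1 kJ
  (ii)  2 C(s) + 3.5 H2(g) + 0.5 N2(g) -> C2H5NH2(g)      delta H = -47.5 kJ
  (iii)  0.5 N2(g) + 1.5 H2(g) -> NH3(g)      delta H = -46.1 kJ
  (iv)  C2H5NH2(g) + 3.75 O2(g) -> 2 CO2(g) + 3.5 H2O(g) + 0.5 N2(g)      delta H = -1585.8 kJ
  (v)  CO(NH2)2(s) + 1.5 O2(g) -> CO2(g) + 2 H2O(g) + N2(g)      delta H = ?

delta H = -543.6 kJ

(i) reversed and × 3 (CH3NO2(l) must end up as a product; scale by 3 for the 3 CH3NO2(l)): (-3)·(-643.1) = +1929.3 kJ
(ii) × 3 (×3 to match 6 C(s) in the target): (3)·(-47.5) = -142.5 kJ
(iii): not needed (NH3(g) appears nowhere else).
(iv) × 3: (3)·(-1585.8) = -4757.4 kJ
(v) reversed and × 3 (CO(NH2)2(s) must end up as a product; scale by 3 for the 3 CO(NH2)2(s)): contributes −3·x
-1339.8 = (+1929.3) + (-142.5) + (-4757.4) − 3·x
x = (-1339.8 − (-2970.6)) / (-3) = -543.6 kJ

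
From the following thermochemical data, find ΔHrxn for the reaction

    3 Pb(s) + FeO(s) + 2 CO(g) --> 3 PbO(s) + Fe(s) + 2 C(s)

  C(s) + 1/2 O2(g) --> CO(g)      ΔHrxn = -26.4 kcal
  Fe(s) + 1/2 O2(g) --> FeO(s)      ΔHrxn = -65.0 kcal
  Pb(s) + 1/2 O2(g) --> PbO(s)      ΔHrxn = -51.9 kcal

ΔHrxn = -37.9 kcal

equation 1 reversed and × 2 (reverse to put CO(g) on the reactant side; ×2 to match 2 CO(g) in the target): (-2)·(-26.4) = +52.8 kcal
equation 2 reversed (FeO(s) must end up as a reactant): +65.0 kcal
equation 3 × 3 (scale by 3 for the 3 PbO(s)): (3)·(-51.9) = -155.7 kcal
ΔHrxn = (-2)·(-26.4) + (-1)·(-65.0) + (3)·(-51.9) = -37.9 kcal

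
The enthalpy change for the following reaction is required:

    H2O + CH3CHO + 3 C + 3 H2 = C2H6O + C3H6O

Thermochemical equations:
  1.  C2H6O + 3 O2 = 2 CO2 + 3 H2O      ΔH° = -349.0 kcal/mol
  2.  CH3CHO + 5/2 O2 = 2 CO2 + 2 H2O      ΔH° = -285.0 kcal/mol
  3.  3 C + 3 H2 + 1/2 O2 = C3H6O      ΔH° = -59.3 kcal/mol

eq. 1 reversed (C2H6O must end up as a product): +349.0 kcal/mol
eq. 2 as written (CH3CHO already on the reactant side): -285.0 kcal/mol
eq. 3 as written (C3H6O already on the product side): -59.3 kcal/mol
By Hess's law, ΔH° = (+349.0) + (-285.0) + (-59.3) = 4.7 kcal/mol

ΔH° = 4.7 kcal/mol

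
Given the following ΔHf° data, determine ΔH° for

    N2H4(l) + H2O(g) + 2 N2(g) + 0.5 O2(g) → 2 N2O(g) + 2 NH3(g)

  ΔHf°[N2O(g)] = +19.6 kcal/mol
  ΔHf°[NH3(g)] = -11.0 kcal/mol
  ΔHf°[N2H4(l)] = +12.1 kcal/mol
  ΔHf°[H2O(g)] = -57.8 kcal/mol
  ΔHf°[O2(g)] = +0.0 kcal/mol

Products: 2·(+19.6) + 2·(-11.0) = +17.2
Reactants: 1·(+12.1) + 1·(-57.8) + 2·(+0.0) + 1/2·(+0.0) = -45.7
ΔH° = (+17.2) − (-45.7) = 62.9 kcal/mol

ΔH° = 62.9 kcal/mol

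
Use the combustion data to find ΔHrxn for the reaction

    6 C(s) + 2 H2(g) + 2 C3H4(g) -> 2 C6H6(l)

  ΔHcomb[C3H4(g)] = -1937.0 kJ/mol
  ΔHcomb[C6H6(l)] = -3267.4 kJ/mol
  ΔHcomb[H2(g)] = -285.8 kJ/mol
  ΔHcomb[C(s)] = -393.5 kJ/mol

Using ΔH = Σ nΔHc°(reactants) − Σ nΔHc°(products):
= [6·(-393.5) + 2·(-285.8) + 2·(-1937.0)] − [2·(-3267.4)]
= -271.8 kJ/mol

ΔHrxn = -271.8 kJ/mol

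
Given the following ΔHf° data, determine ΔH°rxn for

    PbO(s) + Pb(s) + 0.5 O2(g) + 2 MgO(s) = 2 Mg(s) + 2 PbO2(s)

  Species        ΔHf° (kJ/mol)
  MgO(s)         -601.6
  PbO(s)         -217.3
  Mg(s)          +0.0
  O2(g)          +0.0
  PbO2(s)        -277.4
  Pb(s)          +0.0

Products: 2·(+0.0) + 2·(-277.4) = -554.8
Reactants: 1·(-217.3) + 1·(+0.0) + 1/2·(+0.0) + 2·(-601.6) = -1420.5
ΔH°rxn = (-554.8) − (-1420.5) = 865.7 kJ/mol

ΔH°rxn = 865.7 kJ/mol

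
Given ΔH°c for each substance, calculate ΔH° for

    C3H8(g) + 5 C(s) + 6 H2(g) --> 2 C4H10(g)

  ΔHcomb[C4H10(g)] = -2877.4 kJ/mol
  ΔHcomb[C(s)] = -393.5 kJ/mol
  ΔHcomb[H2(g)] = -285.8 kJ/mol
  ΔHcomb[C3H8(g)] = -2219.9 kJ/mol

ΔH° = -147.4 kJ/mol

Using ΔH = Σ nΔHc°(reactants) − Σ nΔHc°(products):
= [1·(-2219.9) + 5·(-393.5) + 6·(-285.8)] − [2·(-2877.4)]
= -147.4 kJ/mol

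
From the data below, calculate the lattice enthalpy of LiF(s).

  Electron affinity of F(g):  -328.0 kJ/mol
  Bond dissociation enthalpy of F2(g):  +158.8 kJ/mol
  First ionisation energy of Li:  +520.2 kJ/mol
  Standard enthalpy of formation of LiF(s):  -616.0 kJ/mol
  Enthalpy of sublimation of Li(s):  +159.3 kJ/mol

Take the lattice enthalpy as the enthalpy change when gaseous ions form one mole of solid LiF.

ΔHf° = 1·ΔHsub + 1·(ΣIE) + 1/2·D(F2) + 1·EA + U
-616.0 = 1·(+159.3) + 1·(+520.2) + 1/2·(+158.8) + 1·(-328.0) + U
U = -616.0 − (+430.9) = -1046.9 kJ/mol

U = -1046.9 kJ/mol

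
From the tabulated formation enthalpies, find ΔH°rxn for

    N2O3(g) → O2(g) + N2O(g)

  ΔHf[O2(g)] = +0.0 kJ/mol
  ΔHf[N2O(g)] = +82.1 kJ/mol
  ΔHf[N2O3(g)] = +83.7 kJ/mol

Products: 1·(+0.0) + 1·(+82.1) = +82.1
Reactants: 1·(+83.7) = +83.7
ΔH°rxn = (+82.1) − (+83.7) = -1.6 kJ/mol

ΔH°rxn = -1.6 kJ/mol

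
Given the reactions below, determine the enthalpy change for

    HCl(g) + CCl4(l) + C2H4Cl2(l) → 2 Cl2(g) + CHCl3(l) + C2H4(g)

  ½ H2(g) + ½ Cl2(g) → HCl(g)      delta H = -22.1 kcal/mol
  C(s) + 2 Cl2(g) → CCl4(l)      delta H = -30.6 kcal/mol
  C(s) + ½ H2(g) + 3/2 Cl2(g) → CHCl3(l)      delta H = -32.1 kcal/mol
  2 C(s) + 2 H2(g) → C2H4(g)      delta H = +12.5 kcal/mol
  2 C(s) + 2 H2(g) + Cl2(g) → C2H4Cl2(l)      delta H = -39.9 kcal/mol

equation 1 reversed (reverse to put HCl(g) on the reactant side): +22.1 kcal/mol
equation 2 reversed (CCl4(l) must end up as a reactant): +30.6 kcal/mol
equation 3 as written (CHCl3(l) already on the product side): -32.1 kcal/mol
equation 4 as written (C2H4(g) already on the product side): +12.5 kcal/mol
equation 5 reversed (reverse to put C2H4Cl2(l) on the reactant side): +39.9 kcal/mol
delta H = (-1)·(-22.1) + (-1)·(-30.6) + (1)·(-32.1) + (1)·(+12.5) + (-1)·(-39.9) = 73.0 kcal/mol

delta H = 73.0 kcal/mol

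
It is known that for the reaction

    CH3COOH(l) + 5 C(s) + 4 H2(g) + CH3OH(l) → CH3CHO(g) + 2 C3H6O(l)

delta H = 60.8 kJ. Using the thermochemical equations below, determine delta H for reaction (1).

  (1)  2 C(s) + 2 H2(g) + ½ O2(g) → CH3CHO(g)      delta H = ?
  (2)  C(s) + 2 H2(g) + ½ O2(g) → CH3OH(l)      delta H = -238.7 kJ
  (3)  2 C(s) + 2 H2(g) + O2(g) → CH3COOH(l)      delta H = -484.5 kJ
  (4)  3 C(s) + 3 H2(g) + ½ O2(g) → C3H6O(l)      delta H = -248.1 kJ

delta H = -166.2 kJ

(1) as written (CH3CHO(g) already on the product side): contributes x
(2) reversed (CH3OH(l) must end up as a reactant): +238.7 kJ
(3) reversed (CH3COOH(l) must end up as a reactant): +484.5 kJ
(4) × 2 (scale by 2 for the 2 C3H6O(l)): (2)·(-248.1) = -496.2 kJ
+60.8 = (+238.7) + (+484.5) + (-496.2) + x
x = (+60.8 − (+227.0)) / (1) = -166.2 kJ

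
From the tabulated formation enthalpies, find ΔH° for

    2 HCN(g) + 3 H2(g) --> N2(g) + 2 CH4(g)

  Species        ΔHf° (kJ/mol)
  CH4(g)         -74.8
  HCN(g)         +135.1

Products: 1·(+0.0) + 2·(-74.8) = -149.6
Reactants: 2·(+135.1) + 3·(+0.0) = +270.2
ΔH° = (-149.6) − (+270.2) = -419.8 kJ/mol

ΔH° = -419.8 kJ/mol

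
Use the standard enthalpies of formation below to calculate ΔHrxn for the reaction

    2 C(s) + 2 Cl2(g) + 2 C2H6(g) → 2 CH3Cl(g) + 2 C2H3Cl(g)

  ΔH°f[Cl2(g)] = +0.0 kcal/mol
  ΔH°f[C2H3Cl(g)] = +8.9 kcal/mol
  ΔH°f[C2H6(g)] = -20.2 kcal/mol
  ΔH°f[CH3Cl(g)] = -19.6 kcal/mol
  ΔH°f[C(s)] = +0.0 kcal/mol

ΔHrxn = 19.0 kcal/mol

Products: 2·(-19.6) + 2·(+8.9) = -21.4
Reactants: 2·(+0.0) + 2·(+0.0) + 2·(-20.2) = -40.4
ΔHrxn = (-21.4) − (-40.4) = 19.0 kcal/mol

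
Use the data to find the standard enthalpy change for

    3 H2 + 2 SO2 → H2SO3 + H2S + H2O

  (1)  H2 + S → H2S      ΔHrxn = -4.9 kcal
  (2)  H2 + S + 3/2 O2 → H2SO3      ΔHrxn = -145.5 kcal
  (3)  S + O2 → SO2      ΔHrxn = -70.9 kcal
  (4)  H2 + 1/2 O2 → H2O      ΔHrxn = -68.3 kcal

(1) as written (H2S already on the product side): -4.9 kcal
(2) as written (H2SO3 already on the product side): -145.5 kcal
(3) reversed and × 2 (reverse to put SO2 on the reactant side; ×2 to match 2 SO2 in the target): (-2)·(-70.9) = +141.8 kcal
(4) as written (H2O already on the product side): -68.3 kcal
Combining the equations, ΔHrxn = (-4.9) + (-145.5) + (+141.8) + (-68.3) = -76.9 kcal

ΔHrxn = -76.9 kcal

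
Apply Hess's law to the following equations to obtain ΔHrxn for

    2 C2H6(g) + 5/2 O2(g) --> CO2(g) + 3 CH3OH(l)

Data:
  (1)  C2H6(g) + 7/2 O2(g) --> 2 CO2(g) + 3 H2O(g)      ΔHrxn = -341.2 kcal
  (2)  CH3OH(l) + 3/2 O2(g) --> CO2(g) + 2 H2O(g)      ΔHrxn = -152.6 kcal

ΔHrxn = -224.6 kcal

(1) × 2 (scale by 2 for the 2 C2H6(g)): (2)·(-341.2) = -682.4 kcal
(2) reversed and × 3 (CH3OH(l) must end up as a product; scale by 3 for the 3 CH3OH(l)): (-3)·(-152.6) = +457.8 kcal
ΔHrxn = (2)·(-341.2) + (-3)·(-152.6) = -224.6 kcal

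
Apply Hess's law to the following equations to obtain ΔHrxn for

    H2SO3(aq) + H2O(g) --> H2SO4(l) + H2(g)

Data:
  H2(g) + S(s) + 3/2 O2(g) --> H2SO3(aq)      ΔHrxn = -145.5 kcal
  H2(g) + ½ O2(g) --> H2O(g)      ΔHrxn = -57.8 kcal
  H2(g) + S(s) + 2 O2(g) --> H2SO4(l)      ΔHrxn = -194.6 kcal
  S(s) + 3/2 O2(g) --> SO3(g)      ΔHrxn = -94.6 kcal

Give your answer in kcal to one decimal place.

equation 1 reversed: +145.5 kcal
equation 2 reversed: +57.8 kcal
equation 3 as written: -194.6 kcal
equation 4: not needed.
Combining the equations, ΔHrxn = (-1)·(-145.5) + (-1)·(-57.8) + (1)·(-194.6) = 8.7 kcal

ΔHrxn = 8.7 kcal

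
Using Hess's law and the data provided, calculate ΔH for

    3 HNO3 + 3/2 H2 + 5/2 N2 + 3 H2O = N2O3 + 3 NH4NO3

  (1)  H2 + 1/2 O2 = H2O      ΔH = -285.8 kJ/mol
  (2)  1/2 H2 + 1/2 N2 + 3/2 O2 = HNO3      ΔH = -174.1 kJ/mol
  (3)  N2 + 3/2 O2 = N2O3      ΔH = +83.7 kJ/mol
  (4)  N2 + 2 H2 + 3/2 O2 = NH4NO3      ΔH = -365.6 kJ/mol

ΔH = 366.6 kJ/mol

(1) reversed and × 3: (-3)·(-285.8) = +857.4 kJ/mol
(2) reversed and × 3: (-3)·(-174.1) = +522.3 kJ/mol
(3) as written: +83.7 kJ/mol
(4) × 3: (3)·(-365.6) = -1096.8 kJ/mol
Summing the manipulated equations, ΔH = (-3)·(-285.8) + (-3)·(-174.1) + (1)·(+83.7) + (3)·(-365.6) = 366.6 kJ/mol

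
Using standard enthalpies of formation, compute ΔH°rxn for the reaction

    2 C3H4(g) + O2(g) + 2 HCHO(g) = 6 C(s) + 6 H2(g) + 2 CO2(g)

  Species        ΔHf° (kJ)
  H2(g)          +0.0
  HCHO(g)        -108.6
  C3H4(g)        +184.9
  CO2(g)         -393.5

ΔH°rxn = -939.6 kJ

ΔH°rxn = Σ nΔHf°(products) − Σ nΔHf°(reactants).
Products: 6·(+0.0) + 6·(+0.0) + 2·(-393.5) = -787.0
Reactants: 2·(+184.9) + 1·(+0.0) + 2·(-108.6) = +152.6
ΔH°rxn = (-787.0) − (+152.6) = -939.6 kJ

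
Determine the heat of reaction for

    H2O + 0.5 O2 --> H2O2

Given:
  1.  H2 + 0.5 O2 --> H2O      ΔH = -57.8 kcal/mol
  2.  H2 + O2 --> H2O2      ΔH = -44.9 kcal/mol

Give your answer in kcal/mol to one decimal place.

ΔH = 12.9 kcal/mol

eq. 1 reversed: +57.8 kcal/mol
eq. 2 as written: -44.9 kcal/mol
ΔH = (-1)·(-57.8) + (1)·(-44.9) = 12.9 kcal/mol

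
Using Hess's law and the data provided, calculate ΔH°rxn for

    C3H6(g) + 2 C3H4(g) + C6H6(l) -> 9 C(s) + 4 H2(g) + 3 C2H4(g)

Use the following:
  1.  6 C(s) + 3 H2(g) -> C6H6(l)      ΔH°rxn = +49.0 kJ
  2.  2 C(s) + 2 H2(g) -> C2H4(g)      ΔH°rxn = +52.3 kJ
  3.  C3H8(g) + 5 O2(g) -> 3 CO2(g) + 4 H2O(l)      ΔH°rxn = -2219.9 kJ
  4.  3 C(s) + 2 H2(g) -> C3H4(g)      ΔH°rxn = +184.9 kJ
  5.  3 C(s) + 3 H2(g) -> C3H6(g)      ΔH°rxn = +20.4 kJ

ΔH°rxn = -282.3 kJ

eq. 1 reversed (reverse to put C6H6(l) on the reactant side): -49.0 kJ
eq. 2 × 3 (×3 to match 3 C2H4(g) in the target): (3)·(+52.3) = +156.9 kJ
eq. 3: not needed (H2O(l) appears nowhere else).
eq. 4 reversed and × 2 (reverse to put C3H4(g) on the reactant side; scale by 2 for the 2 C3H4(g)): (-2)·(+184.9) = -369.8 kJ
eq. 5 reversed (reverse to put C3H6(g) on the reactant side): -20.4 kJ
ΔH°rxn = (-1)·(+49.0) + (3)·(+52.3) + (-2)·(+184.9) + (-1)·(+20.4) = -282.3 kJ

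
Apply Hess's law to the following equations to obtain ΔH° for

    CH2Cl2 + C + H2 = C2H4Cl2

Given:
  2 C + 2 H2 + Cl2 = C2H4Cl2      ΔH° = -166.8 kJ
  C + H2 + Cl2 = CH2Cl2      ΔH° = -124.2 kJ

ΔH° = -42.6 kJ

equation 1 as written (C2H4Cl2 already on the product side): -166.8 kJ
equation 2 reversed (CH2Cl2 must end up as a reactant): +124.2 kJ
ΔH° = (-166.8) + (+124.2) = -42.6 kJ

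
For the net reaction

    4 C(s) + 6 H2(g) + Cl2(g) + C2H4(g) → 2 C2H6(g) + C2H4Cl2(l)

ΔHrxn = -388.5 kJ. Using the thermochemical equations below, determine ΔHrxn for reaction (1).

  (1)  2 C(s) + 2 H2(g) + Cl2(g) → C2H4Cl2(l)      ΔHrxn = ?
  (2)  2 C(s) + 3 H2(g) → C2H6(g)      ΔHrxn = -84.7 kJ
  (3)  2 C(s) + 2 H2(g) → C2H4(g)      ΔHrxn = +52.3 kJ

ΔHrxn = -166.8 kJ

(1) as written (C2H4Cl2(l) already on the product side): contributes x
(2) × 2 (scale by 2 for the 2 C2H6(g)): (2)·(-84.7) = -169.4 kJ
(3) reversed (C2H4(g) must end up as a reactant): -52.3 kJ
-388.5 = (-169.4) + (-52.3) + x
x = (-388.5 − (-221.7)) / (1) = -166.8 kJ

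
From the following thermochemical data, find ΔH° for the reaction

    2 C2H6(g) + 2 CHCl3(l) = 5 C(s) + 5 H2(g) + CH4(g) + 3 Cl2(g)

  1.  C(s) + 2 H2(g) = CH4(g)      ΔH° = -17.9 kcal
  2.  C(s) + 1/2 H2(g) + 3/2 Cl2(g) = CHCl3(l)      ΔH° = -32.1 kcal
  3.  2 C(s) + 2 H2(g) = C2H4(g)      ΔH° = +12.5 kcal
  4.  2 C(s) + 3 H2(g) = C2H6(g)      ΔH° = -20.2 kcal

ΔH° = 86.7 kcal

eq. 1 as written (CH4(g) already on the product side): -17.9 kcal
eq. 2 reversed and × 2 (CHCl3(l) must end up as a reactant; ×2 to match 2 CHCl3(l) in the target): (-2)·(-32.1) = +64.2 kcal
eq. 3: not needed (C2H4(g) appears nowhere else).
eq. 4 reversed and × 2 (reverse to put C2H6(g) on the reactant side; scale by 2 for the 2 C2H6(g)): (-2)·(-20.2) = +40.4 kcal
ΔH° = (-17.9) + (+64.2) + (+40.4) = 86.7 kcal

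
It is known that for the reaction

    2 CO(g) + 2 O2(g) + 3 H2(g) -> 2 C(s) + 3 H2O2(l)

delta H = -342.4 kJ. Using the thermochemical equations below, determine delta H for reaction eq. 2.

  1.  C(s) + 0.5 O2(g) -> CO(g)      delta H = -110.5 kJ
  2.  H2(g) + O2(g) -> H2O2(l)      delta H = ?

eq. 1 reversed and × 2 (reverse to put CO(g) on the reactant side; scale by 2 for the 2 CO(g)): (-2)·(-110.5) = +221.0 kJ
eq. 2 × 3 (×3 to match 3 H2O2(l) in the target): contributes 3·x
-342.4 = (+221.0) + 3·x
x = (-342.4 − (+221.0)) / (3) = -187.8 kJ

delta H = -187.8 kJ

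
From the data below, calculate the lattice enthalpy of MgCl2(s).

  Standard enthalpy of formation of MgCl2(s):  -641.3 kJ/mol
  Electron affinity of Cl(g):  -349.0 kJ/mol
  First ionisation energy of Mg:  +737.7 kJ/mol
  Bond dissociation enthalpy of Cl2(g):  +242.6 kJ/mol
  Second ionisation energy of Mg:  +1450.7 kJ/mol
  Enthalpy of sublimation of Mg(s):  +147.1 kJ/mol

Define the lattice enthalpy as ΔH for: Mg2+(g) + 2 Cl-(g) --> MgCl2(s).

U = -2521.4 kJ/mol

ΔHf° = 1·ΔHsub + 1·(ΣIE) + 1·D(Cl2) + 2·EA + U
-641.3 = 1·(+147.1) + 1·(+2188.4) + 1·(+242.6) + 2·(-349.0) + U
U = -641.3 − (+1880.1) = -2521.4 kJ/mol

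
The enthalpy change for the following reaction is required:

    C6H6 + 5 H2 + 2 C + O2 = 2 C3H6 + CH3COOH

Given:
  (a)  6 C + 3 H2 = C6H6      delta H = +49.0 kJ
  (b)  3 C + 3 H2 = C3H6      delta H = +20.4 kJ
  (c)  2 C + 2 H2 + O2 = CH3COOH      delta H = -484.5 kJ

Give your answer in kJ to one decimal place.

(a) reversed (reverse to put C6H6 on the reactant side): -49.0 kJ
(b) × 2 (×2 to match 2 C3H6 in the target): (2)·(+20.4) = +40.8 kJ
(c) as written (CH3COOH already on the product side): -484.5 kJ
delta H = (-1)·(+49.0) + (2)·(+20.4) + (1)·(-484.5) = -492.7 kJ

delta H = -492.7 kJ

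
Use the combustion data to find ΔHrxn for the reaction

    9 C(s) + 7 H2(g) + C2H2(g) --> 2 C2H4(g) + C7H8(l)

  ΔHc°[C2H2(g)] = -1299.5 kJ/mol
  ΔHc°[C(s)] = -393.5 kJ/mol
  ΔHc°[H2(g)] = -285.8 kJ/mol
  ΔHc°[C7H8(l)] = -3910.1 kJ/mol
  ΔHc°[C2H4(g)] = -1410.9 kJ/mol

ΔHrxn = -109.7 kJ/mol

With combustion enthalpies, reactants minus products:
= [9·(-393.5) + 7·(-285.8) + 1·(-1299.5)] − [2·(-1410.9) + 1·(-3910.1)]
= -109.7 kJ/mol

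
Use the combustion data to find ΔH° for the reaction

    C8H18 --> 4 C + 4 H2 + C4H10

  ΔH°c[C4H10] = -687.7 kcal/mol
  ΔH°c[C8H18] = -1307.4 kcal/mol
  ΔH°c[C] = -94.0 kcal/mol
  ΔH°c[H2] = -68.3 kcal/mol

ΔH° = 29.5 kcal/mol

Using ΔH = Σ nΔHc°(reactants) − Σ nΔHc°(products):
= [1·(-1307.4)] − [4·(-94.0) + 4·(-68.3) + 1·(-687.7)]
= 29.5 kcal/mol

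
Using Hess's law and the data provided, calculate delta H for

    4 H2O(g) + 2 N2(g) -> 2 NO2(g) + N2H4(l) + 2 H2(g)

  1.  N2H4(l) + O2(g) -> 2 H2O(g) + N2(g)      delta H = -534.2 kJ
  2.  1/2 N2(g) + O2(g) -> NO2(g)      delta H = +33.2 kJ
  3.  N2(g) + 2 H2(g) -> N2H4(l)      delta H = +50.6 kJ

eq. 1 reversed and × 2 (reverse to put H2O(g) on the reactant side; scale by 2 for the 4 H2O(g)): (-2)·(-534.2) = +1068.4 kJ
eq. 2 × 2 (×2 to match 2 NO2(g) in the target): (2)·(+33.2) = +66.4 kJ
eq. 3 reversed (H2(g) must end up as a product): -50.6 kJ
Since enthalpy is a state function, delta H = (+1068.4) + (+66.4) + (-50.6) = 1084.2 kJ

delta H = 1084.2 kJ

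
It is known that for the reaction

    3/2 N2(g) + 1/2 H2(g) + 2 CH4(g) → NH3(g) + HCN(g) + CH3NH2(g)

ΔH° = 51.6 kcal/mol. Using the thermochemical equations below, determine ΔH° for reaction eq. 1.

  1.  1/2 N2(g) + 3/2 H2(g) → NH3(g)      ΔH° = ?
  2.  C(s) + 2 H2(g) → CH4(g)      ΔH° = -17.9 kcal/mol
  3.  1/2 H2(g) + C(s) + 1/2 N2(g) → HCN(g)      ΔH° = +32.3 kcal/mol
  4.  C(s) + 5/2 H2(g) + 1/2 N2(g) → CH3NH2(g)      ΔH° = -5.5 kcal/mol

eq. 1 as written: contributes x
eq. 2 reversed and × 2: (-2)·(-17.9) = +35.8 kcal/mol
eq. 3 as written: +32.3 kcal/mol
eq. 4 as written: -5.5 kcal/mol
+51.6 = (+35.8) + (+32.3) + (-5.5) + x
x = (+51.6 − (+62.6)) / (1) = -11.0 kcal/mol

ΔH° = -11.0 kcal/mol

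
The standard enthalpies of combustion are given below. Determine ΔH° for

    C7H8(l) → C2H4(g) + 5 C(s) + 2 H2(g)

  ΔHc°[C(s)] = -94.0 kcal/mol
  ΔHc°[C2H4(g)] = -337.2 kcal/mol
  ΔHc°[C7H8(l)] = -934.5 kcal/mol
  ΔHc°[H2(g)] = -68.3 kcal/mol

ΔH° = 9.3 kcal/mol

Using ΔH = Σ nΔHc°(reactants) − Σ nΔHc°(products):
= [1·(-934.5)] − [1·(-337.2) + 5·(-94.0) + 2·(-68.3)]
= 9.3 kcal/mol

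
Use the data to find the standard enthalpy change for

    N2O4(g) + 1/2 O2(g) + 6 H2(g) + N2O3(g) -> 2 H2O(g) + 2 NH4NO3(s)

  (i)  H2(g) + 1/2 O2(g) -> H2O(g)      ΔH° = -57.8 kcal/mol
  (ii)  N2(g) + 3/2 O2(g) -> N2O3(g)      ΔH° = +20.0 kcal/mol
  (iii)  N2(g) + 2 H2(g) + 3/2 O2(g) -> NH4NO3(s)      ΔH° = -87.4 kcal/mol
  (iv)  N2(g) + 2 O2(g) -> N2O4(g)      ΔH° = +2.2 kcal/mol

ΔH° = -312.6 kcal/mol

(i) × 2 (×2 to match 2 H2O(g) in the target): (2)·(-57.8) = -115.6 kcal/mol
(ii) reversed (N2O3(g) must end up as a reactant): -20.0 kcal/mol
(iii) × 2 (scale by 2 for the 2 NH4NO3(s)): (2)·(-87.4) = -174.8 kcal/mol
(iv) reversed (N2O4(g) must end up as a reactant): -2.2 kcal/mol
ΔH° = (-115.6) + (-20.0) + (-174.8) + (-2.2) = -312.6 kcal/mol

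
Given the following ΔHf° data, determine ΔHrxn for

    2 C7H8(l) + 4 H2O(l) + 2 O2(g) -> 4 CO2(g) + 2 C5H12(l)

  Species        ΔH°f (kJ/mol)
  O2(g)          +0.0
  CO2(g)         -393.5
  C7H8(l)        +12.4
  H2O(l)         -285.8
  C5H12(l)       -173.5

ΔHrxn = -802.6 kJ/mol

ΔH°rxn = Σ nΔHf°(products) − Σ nΔHf°(reactants).
Products: 4·(-393.5) + 2·(-173.5) = -1921.0
Reactants: 2·(+12.4) + 4·(-285.8) + 2·(+0.0) = -1118.4
ΔHrxn = (-1921.0) − (-1118.4) = -802.6 kJ/mol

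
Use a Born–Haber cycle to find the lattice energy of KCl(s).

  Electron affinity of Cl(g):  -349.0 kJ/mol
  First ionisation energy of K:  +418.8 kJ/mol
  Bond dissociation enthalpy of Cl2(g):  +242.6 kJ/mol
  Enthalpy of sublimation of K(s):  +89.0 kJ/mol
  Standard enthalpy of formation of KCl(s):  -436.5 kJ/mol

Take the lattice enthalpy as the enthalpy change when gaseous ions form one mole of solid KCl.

ΔHf° = 1·ΔHsub + 1·(ΣIE) + 1/2·D(Cl2) + 1·EA + U
-436.5 = 1·(+89.0) + 1·(+418.8) + 1/2·(+242.6) + 1·(-349.0) + U
U = -436.5 − (+280.1) = -716.6 kJ/mol

U = -716.6 kJ/mol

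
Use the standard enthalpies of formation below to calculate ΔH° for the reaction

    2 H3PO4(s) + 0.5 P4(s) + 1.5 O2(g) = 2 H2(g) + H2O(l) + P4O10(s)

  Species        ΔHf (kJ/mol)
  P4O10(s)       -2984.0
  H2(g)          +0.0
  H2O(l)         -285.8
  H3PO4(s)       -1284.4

ΔH° = -701.0 kJ/mol

Products: 2·(+0.0) + 1·(-285.8) + 1·(-2984.0) = -3269.8
Reactants: 2·(-1284.4) + 1/2·(+0.0) + 3/2·(+0.0) = -2568.8
ΔH° = (-3269.8) − (-2568.8) = -701.0 kJ/mol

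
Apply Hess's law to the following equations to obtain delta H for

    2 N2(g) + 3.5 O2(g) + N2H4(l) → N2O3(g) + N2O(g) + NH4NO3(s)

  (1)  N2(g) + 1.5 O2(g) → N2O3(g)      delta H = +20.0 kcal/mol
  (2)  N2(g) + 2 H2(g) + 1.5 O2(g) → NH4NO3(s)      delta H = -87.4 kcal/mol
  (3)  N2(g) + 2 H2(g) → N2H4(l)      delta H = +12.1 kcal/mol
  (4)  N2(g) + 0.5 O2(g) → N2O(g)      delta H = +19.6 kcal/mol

(1) as written (N2O3(g) already on the product side): +20.0 kcal/mol
(2) as written (NH4NO3(s) already on the product side): -87.4 kcal/mol
(3) reversed (N2H4(l) must end up as a reactant): -12.1 kcal/mol
(4) as written (N2O(g) already on the product side): +19.6 kcal/mol
Combining the equations, delta H = (1)·(+20.0) + (1)·(-87.4) + (-1)·(+12.1) + (1)·(+19.6) = -59.9 kcal/mol

delta H = -59.9 kcal/mol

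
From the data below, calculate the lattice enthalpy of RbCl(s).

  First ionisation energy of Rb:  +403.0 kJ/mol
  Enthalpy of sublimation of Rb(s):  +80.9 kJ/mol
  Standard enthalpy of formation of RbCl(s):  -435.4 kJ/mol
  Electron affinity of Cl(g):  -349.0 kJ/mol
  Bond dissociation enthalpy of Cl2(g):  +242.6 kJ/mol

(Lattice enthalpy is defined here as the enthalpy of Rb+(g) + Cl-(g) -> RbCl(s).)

U = -691.6 kJ/mol

ΔHf° = 1·ΔHsub + 1·(ΣIE) + 1/2·D(Cl2) + 1·EA + U
-435.4 = 1·(+80.9) + 1·(+403.0) + 1/2·(+242.6) + 1·(-349.0) + U
U = -435.4 − (+256.2) = -691.6 kJ/mol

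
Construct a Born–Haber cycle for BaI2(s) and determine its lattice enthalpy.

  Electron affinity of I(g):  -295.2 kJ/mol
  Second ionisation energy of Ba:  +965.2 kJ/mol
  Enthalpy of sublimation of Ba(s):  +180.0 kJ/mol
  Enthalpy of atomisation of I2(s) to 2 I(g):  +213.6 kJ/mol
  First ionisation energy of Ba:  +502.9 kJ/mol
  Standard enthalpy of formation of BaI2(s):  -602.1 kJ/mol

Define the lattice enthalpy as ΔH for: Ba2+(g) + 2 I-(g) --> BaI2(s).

U = -1873.4 kJ/mol

ΔHf° = 1·ΔHsub + 1·(ΣIE) + 1·D(I2) + 2·EA + U
-602.1 = 1·(+180.0) + 1·(+1468.1) + 1·(+213.6) + 2·(-295.2) + U
U = -602.1 − (+1271.3) = -1873.4 kJ/mol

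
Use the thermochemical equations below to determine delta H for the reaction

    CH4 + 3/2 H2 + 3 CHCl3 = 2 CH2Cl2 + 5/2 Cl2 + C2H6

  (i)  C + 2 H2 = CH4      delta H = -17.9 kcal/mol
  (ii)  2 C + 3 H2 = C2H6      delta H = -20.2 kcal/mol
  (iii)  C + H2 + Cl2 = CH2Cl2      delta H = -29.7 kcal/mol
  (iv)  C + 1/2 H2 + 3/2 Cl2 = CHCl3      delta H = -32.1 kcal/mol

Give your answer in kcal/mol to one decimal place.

(i) reversed: +17.9 kcal/mol
(ii) as written: -20.2 kcal/mol
(iii) × 2: (2)·(-29.7) = -59.4 kcal/mol
(iv) reversed and × 3: (-3)·(-32.1) = +96.3 kcal/mol
delta H = (+17.9) + (-20.2) + (-59.4) + (+96.3) = 34.6 kcal/mol

delta H = 34.6 kcal/mol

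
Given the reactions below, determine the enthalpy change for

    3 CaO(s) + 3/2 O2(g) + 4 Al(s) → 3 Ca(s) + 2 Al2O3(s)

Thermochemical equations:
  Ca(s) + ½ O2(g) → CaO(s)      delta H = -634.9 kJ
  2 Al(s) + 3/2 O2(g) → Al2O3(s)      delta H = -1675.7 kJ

delta H = -1446.7 kJ

equation 1 reversed and × 3 (CaO(s) must end up as a reactant; ×3 to match 3 CaO(s) in the target): (-3)·(-634.9) = +1904.7 kJ
equation 2 × 2 (×2 to match 2 Al2O3(s) in the target): (2)·(-1675.7) = -3351.4 kJ
Combining the equations, delta H = (+1904.7) + (-3351.4) = -1446.7 kJ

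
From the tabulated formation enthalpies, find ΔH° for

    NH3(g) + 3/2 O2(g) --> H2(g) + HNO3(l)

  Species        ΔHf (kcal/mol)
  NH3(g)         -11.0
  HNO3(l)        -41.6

ΔH° = -30.6 kcal/mol

ΔH°rxn = Σ nΔHf°(products) − Σ nΔHf°(reactants).
Products: 1·(+0.0) + 1·(-41.6) = -41.6
Reactants: 1·(-11.0) + 3/2·(+0.0) = -11.0
ΔH° = (-41.6) − (-11.0) = -30.6 kcal/mol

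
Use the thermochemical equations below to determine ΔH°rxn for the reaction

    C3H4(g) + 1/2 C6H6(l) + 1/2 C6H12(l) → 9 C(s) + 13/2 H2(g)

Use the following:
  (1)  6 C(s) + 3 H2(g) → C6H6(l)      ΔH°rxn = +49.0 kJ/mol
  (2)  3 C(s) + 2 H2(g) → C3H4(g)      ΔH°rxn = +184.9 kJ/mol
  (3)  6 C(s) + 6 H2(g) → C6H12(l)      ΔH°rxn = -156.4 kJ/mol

(1) reversed and × 1/2: (-1/2)·(+49.0) = -24.5 kJ/mol
(2) reversed: -184.9 kJ/mol
(3) reversed and × 1/2: (-1/2)·(-156.4) = +78.2 kJ/mol
Summing the manipulated equations, ΔH°rxn = (-24.5) + (-184.9) + (+78.2) = -131.2 kJ/mol

ΔH°rxn = -131.2 kJ/mol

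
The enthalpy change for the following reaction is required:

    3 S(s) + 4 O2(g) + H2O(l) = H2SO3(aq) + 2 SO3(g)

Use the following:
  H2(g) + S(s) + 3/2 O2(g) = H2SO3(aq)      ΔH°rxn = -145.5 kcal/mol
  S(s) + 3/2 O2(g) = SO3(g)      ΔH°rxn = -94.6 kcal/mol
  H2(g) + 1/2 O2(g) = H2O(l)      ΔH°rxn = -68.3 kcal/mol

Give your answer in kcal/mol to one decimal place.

ΔH°rxn = -266.4 kcal/mol

equation 1 as written (H2SO3(aq) already on the product side): -145.5 kcal/mol
equation 2 × 2 (scale by 2 for the 2 SO3(g)): (2)·(-94.6) = -189.2 kcal/mol
equation 3 reversed (reverse to put H2O(l) on the reactant side): +68.3 kcal/mol
ΔH°rxn = (1)·(-145.5) + (2)·(-94.6) + (-1)·(-68.3) = -266.4 kcal/mol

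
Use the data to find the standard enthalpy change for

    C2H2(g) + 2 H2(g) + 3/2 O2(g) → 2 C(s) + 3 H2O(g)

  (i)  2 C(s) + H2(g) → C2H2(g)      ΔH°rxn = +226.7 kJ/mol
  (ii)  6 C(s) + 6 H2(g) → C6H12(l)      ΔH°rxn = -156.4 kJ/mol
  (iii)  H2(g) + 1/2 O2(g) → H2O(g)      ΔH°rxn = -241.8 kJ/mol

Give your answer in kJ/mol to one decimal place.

(i) reversed (reverse to put C2H2(g) on the reactant side): -226.7 kJ/mol
(ii): not needed (C6H12(l) appears nowhere else).
(iii) × 3 (scale by 3 for the 3 H2O(g)): (3)·(-241.8) = -725.4 kJ/mol
Combining the equations, ΔH°rxn = (-1)·(+226.7) + (3)·(-241.8) = -952.1 kJ/mol

ΔH°rxn = -952.1 kJ/mol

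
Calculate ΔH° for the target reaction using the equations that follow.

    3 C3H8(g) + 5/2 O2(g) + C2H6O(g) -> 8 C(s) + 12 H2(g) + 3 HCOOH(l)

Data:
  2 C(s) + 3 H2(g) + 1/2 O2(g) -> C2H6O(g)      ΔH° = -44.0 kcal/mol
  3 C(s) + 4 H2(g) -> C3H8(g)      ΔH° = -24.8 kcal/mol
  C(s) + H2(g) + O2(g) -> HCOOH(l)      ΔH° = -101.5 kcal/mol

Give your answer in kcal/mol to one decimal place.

equation 1 reversed: +44.0 kcal/mol
equation 2 reversed and × 3: (-3)·(-24.8) = +74.4 kcal/mol
equation 3 × 3: (3)·(-101.5) = -304.5 kcal/mol
ΔH° = (+44.0) + (+74.4) + (-304.5) = -186.1 kcal/mol

ΔH° = -186.1 kcal/mol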